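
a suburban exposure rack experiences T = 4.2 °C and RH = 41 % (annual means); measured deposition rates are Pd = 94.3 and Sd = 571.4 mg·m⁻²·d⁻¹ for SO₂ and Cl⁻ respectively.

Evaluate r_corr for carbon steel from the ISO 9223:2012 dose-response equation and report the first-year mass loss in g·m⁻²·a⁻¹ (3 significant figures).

r_corr = 328 g·m⁻²·a⁻¹

carbon steel: f(T) = +0.150·(T−10) [T≤10 °C] = -0.8700
  SO₂ term: 1.77·94.3^0.52·exp(0.02·41-0.8700) = 17.91
  Sd branch = 0.102·Sd^0.62·e^(0.033·RH+0.04·T) = 23.9 μm/a
  r_corr = 17.91 + 23.9 = 41.81 μm/a
Convert to mass loss: 41.81 μm/a × 7.85 g/cm³ = 328.2 g·m⁻²·a⁻¹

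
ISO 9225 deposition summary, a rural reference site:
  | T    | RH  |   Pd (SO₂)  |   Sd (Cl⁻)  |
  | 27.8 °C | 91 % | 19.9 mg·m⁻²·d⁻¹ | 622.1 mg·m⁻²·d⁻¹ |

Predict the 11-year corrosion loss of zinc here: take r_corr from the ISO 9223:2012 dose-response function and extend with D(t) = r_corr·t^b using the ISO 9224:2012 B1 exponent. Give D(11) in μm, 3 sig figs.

zinc: T>10 °C ⇒ hinge -0.071·(27.8−10) = -1.2638
  sulphur-dioxide contribution → 0.8937 μm/a
  chloride contribution → 15.06 μm/a
  ⇒ r_corr(zinc) = 15.96 μm/a
Power-law: D(11) = r_corr · 11^0.813
  D(11) = 15.96 × 11^0.813 = 15.96 × 7.025 = 112.1 μm

D(11) = 112 μm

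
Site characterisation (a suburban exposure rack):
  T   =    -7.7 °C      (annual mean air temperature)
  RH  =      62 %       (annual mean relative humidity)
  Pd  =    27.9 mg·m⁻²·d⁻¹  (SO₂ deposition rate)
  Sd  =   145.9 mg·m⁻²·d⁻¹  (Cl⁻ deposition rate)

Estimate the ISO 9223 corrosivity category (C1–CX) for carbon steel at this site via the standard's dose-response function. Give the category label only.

carbon steel: T≤10 °C ⇒ hinge +0.150·(-7.7−10) = -2.6550
  sulphur-dioxide contribution → 2.428 μm/a
  chloride contribution → 12.74 μm/a
  ⇒ r_corr(carbon steel) = 15.17 μm/a
15.2 μm/a falls in (1.3, 25] for carbon steel → category C2

C2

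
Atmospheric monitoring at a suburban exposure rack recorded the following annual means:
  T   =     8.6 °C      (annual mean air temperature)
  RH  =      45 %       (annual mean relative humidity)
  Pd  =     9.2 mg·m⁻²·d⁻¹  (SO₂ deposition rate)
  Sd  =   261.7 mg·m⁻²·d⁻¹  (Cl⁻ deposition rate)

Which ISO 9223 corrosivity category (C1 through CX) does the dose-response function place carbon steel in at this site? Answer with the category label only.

C3

carbon steel: temperature factor f = +0.150·(-1.4) = -0.2100
  sulphur-dioxide contribution → 11.19 μm/a
  chloride contribution → 20.04 μm/a
  ⇒ r_corr(carbon steel) = 31.23 μm/a
31.2 μm/a falls in (25, 50] for carbon steel → category C3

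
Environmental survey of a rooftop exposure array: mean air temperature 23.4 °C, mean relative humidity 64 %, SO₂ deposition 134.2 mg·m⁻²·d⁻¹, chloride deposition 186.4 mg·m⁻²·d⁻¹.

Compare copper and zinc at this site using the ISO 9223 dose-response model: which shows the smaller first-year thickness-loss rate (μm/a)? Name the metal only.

copper: temperature factor f = -0.080·(13.4) = -1.0720
  Pd branch = 0.0053·Pd^0.26·e^(0.059·RH+f) = 0.283 μm/a
  Sd branch = 0.01025·Sd^0.27·e^(0.036·RH+0.049·T) = 1.325 μm/a
  sum: 0.283 + 1.325 → r_corr = 1.608 μm/a
zinc: temperature factor f = -0.071·(13.4) = -0.9514
  SO₂ term: 0.0129·134.2^0.44·exp(0.046·64-0.9514) = 0.8169
  Cl⁻ term: 0.0175·186.4^0.57·exp(0.008·64+0.085·23.4) = 4.201
  sum: 0.8169 + 4.201 → r_corr = 5.018 μm/a
Ordering by μm/a: zinc (5.02) > copper (1.61)

copper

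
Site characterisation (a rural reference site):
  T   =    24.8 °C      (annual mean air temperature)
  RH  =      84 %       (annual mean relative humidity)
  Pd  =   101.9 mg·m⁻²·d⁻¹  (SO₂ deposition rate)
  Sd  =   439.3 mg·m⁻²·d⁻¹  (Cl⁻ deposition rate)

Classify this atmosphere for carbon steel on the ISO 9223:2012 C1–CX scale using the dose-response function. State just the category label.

CX

carbon steel: temperature factor f = -0.054·(14.8) = -0.7992
  sulphur-dioxide contribution → 47.29 μm/a
  chloride contribution → 191.3 μm/a
  total first-year rate 238.6 μm/a
Category bounds: 200…700 μm/a bracket r_corr ⇒ CX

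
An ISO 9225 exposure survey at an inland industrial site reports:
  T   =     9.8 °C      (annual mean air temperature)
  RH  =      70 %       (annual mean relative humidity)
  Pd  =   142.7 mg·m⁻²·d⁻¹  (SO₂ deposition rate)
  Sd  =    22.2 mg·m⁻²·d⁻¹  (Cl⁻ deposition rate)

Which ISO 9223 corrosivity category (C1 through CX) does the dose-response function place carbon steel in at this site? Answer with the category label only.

C5

carbon steel: T≤10 °C ⇒ hinge +0.150·(9.8−10) = -0.0300
  SO₂ term: 1.77·142.7^0.52·exp(0.02·70-0.0300) = 91.89
  Sd branch = 0.102·Sd^0.62·e^(0.033·RH+0.04·T) = 10.39 μm/a
  r_corr = 91.89 + 10.39 = 102.3 μm/a
102 μm/a falls in (80, 200] for carbon steel → category C5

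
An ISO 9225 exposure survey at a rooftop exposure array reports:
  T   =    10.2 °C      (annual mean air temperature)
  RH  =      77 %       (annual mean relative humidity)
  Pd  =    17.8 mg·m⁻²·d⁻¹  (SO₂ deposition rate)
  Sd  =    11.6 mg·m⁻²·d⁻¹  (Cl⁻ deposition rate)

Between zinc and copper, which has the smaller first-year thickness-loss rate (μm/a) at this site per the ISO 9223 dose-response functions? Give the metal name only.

copper

zinc: T>10 °C ⇒ hinge -0.071·(10.2−10) = -0.0142
  sulphur-dioxide contribution → 1.559 μm/a
  chloride contribution → 0.3118 μm/a
  total first-year rate 1.871 μm/a
copper: T>10 °C ⇒ hinge -0.080·(10.2−10) = -0.0160
  sulphur-dioxide contribution → 1.036 μm/a
  chloride contribution → 0.5237 μm/a
  ⇒ r_corr(copper) = 1.56 μm/a
Ordering by μm/a: zinc (1.87) > copper (1.56)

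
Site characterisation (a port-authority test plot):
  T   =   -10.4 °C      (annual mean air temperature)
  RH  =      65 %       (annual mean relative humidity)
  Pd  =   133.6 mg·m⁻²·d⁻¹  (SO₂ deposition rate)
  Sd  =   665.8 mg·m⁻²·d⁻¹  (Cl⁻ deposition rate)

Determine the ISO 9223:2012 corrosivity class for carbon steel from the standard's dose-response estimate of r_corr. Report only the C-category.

C3

carbon steel: temperature factor f = +0.150·(-20.4) = -3.0600
  sulphur-dioxide contribution → 3.882 μm/a
  chloride contribution → 32.36 μm/a
  total first-year rate 36.24 μm/a
ISO 9223 Table 2 (carbon steel): 25 < 36.2 ≤ 50 μm/a ⇒ C3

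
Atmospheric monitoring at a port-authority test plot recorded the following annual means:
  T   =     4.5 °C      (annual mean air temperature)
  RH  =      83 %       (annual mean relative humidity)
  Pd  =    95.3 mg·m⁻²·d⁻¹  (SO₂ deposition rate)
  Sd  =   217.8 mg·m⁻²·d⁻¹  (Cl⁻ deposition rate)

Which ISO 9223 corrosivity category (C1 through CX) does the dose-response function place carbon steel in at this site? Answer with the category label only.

carbon steel: f(T) = +0.150·(T−10) [T≤10 °C] = -0.8250
  Pd branch = 1.77·Pd^0.52·e^(0.02·RH+f) = 43.63 μm/a
  Sd branch = 0.102·Sd^0.62·e^(0.033·RH+0.04·T) = 53.2 μm/a
  r_corr = 43.63 + 53.2 = 96.82 μm/a
Category bounds: 80…200 μm/a bracket r_corr ⇒ C5

C5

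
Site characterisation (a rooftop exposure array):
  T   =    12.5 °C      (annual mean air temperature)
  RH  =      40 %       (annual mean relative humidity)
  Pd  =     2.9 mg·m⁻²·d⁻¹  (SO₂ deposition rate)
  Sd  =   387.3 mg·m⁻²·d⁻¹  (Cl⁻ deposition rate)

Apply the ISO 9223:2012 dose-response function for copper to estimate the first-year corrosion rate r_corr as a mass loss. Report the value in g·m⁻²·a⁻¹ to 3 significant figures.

r_corr = 4.12 g·m⁻²·a⁻¹

copper: f(T) = -0.080·(T−10) [T>10 °C] = -0.2000
  Pd branch = 0.0053·Pd^0.26·e^(0.059·RH+f) = 0.06061 μm/a
  Cl⁻ term: 0.01025·387.3^0.27·exp(0.036·40+0.049·12.5) = 0.3989
  sum: 0.06061 + 0.3989 → r_corr = 0.4595 μm/a
Convert to mass loss: 0.4595 μm/a × 8.96 g/cm³ = 4.117 g·m⁻²·a⁻¹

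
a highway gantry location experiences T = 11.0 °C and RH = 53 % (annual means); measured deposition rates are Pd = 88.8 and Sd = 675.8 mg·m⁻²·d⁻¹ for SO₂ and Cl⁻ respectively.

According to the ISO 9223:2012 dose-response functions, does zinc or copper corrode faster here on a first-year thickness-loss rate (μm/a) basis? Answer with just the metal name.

zinc

zinc: T>10 °C ⇒ hinge -0.071·(11.0−10) = -0.0710
  Pd branch = 0.0129·Pd^0.44·e^(0.046·RH+f) = 0.9905 μm/a
  Sd branch = 0.0175·Sd^0.57·e^(0.008·RH+0.085·T) = 2.794 μm/a
  r_corr = 0.9905 + 2.794 = 3.785 μm/a
copper: temperature factor f = -0.080·(1.0) = -0.0800
  SO₂ term: 0.0053·88.8^0.26·exp(0.059·53-0.0800) = 0.3582
  Sd branch = 0.01025·Sd^0.27·e^(0.036·RH+0.049·T) = 0.6878 μm/a
  sum: 0.3582 + 0.6878 → r_corr = 1.046 μm/a
Ordering by μm/a: zinc (3.78) > copper (1.05)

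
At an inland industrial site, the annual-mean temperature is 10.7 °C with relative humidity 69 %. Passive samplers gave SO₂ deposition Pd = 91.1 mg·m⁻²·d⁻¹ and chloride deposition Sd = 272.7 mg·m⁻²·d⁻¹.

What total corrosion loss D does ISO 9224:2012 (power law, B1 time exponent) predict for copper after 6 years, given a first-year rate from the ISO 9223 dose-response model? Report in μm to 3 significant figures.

D(6) = 6.25 μm

copper: T>10 °C ⇒ hinge -0.080·(10.7−10) = -0.0560
  sulphur-dioxide contribution → 0.9494 μm/a
  chloride contribution → 0.9437 μm/a
  ⇒ r_corr(copper) = 1.893 μm/a
ISO 9224: D(t) = r_corr · t^b with b = 0.667 (copper, B1)
  D(6) = 1.893 × 6^0.667 = 1.893 × 3.304 = 6.255 μm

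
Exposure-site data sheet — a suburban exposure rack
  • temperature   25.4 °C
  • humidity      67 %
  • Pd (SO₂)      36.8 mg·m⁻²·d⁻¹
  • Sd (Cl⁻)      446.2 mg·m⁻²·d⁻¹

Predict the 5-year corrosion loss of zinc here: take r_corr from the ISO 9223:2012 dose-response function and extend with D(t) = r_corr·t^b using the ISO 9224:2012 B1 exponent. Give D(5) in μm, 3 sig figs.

zinc: f(T) = -0.071·(T−10) [T>10 °C] = -1.0934
  Pd branch = 0.0129·Pd^0.44·e^(0.046·RH+f) = 0.4605 μm/a
  Sd branch = 0.0175·Sd^0.57·e^(0.008·RH+0.085·T) = 8.389 μm/a
  r_corr = 0.4605 + 8.389 = 8.849 μm/a
Power-law: D(5) = r_corr · 5^0.813
  D(5) = 8.849 × 5^0.813 = 8.849 × 3.701 = 32.75 μm

D(5) = 32.7 μm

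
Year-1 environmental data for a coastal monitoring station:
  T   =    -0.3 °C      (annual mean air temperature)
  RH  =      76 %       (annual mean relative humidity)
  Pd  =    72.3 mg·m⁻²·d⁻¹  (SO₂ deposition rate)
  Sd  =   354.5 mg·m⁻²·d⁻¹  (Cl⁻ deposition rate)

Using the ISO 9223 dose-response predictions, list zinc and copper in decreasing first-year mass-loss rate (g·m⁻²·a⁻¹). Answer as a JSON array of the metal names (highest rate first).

["zinc", "copper"]

zinc: T≤10 °C ⇒ hinge +0.038·(-0.3−10) = -0.3914
  SO₂ term: 0.0129·72.3^0.44·exp(0.046·76-0.3914) = 1.892
  Sd branch = 0.0175·Sd^0.57·e^(0.008·RH+0.085·T) = 0.8898 μm/a
  r_corr = 1.892 + 0.8898 = 2.782 μm/a
  mass loss = 2.782 μm/a × 7.14 g/cm³ = 19.86 g·m⁻²·a⁻¹
copper: temperature factor f = +0.126·(-10.3) = -1.2978
  Pd branch = 0.0053·Pd^0.26·e^(0.059·RH+f) = 0.3903 μm/a
  Cl⁻ term: 0.01025·354.5^0.27·exp(0.036·76+0.049·-0.3) = 0.7603
  r_corr = 0.3903 + 0.7603 = 1.151 μm/a
  mass loss = 1.151 μm/a × 8.96 g/cm³ = 10.31 g·m⁻²·a⁻¹
Ordering by g·m⁻²·a⁻¹: zinc (19.9) > copper (10.3)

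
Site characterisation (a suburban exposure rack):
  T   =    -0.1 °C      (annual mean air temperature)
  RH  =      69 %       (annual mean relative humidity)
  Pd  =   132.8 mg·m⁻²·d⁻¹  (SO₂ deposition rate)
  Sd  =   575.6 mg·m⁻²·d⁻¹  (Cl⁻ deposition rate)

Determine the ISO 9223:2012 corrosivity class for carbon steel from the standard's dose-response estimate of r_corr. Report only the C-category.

carbon steel: T≤10 °C ⇒ hinge +0.150·(-0.1−10) = -1.5150
  SO₂ term: 1.77·132.8^0.52·exp(0.02·69-1.5150) = 19.65
  Sd branch = 0.102·Sd^0.62·e^(0.033·RH+0.04·T) = 50.94 μm/a
  sum: 19.65 + 50.94 → r_corr = 70.59 μm/a
70.6 μm/a falls in (50, 80] for carbon steel → category C4

C4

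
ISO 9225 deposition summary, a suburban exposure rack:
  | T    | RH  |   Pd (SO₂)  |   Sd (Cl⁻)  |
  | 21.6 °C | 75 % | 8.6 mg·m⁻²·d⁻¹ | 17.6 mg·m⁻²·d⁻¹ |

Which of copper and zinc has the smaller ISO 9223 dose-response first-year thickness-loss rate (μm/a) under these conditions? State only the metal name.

copper

copper: T>10 °C ⇒ hinge -0.080·(21.6−10) = -0.9280
  Pd branch = 0.0053·Pd^0.26·e^(0.059·RH+f) = 0.3062 μm/a
  Sd branch = 0.01025·Sd^0.27·e^(0.036·RH+0.049·T) = 0.9534 μm/a
  r_corr = 0.3062 + 0.9534 = 1.26 μm/a
zinc: f(T) = -0.071·(T−10) [T>10 °C] = -0.8236
  SO₂ term: 0.0129·8.6^0.44·exp(0.046·75-0.8236) = 0.4596
  Sd branch = 0.0175·Sd^0.57·e^(0.008·RH+0.085·T) = 1.025 μm/a
  r_corr = 0.4596 + 1.025 = 1.485 μm/a
Ordering by μm/a: zinc (1.49) > copper (1.26)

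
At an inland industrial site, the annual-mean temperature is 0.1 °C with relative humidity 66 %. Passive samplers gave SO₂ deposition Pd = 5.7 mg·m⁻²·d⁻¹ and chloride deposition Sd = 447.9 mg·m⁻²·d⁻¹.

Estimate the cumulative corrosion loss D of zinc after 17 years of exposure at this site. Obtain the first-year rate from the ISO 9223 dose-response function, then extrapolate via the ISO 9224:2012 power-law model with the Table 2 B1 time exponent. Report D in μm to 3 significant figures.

D(17) = 13.7 μm

zinc: f(T) = +0.038·(T−10) [T≤10 °C] = -0.3762
  sulphur-dioxide contribution → 0.3966 μm/a
  chloride contribution → 0.971 μm/a
  ⇒ r_corr(zinc) = 1.368 μm/a
ISO 9224: D(t) = r_corr · t^b with b = 0.813 (zinc, B1)
  D(17) = 1.368 × 17^0.813 = 1.368 × 10.01 = 13.69 μm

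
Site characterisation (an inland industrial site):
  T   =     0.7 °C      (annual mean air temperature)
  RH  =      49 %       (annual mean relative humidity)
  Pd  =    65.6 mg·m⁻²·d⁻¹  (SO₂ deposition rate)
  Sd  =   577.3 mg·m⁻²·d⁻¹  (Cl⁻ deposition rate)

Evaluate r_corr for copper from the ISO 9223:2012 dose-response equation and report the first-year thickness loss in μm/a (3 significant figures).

r_corr = 0.432 μm/a

copper: temperature factor f = +0.126·(-9.3) = -1.1718
  sulphur-dioxide contribution → 0.08776 μm/a
  chloride contribution → 0.3446 μm/a
  ⇒ r_corr(copper) = 0.4323 μm/a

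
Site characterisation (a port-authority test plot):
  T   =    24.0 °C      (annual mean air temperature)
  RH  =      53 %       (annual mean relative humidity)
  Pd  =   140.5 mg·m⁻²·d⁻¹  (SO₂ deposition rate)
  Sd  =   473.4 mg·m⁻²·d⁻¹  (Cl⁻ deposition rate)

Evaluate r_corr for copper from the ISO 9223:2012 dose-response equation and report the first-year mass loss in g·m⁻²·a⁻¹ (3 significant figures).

r_corr = 11.9 g·m⁻²·a⁻¹

copper: temperature factor f = -0.080·(14.0) = -1.1200
  SO₂ term: 0.0053·140.5^0.26·exp(0.059·53-1.1200) = 0.1427
  Cl⁻ term: 0.01025·473.4^0.27·exp(0.036·53+0.049·24.0) = 1.181
  r_corr = 0.1427 + 1.181 = 1.324 μm/a
Convert to mass loss: 1.324 μm/a × 8.96 g/cm³ = 11.86 g·m⁻²·a⁻¹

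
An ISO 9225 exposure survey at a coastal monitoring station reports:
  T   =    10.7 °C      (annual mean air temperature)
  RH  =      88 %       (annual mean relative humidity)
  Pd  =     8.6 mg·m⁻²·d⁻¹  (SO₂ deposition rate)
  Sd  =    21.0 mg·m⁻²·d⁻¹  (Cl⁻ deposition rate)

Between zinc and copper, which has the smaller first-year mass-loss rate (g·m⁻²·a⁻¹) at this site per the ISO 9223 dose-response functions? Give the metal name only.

zinc: T>10 °C ⇒ hinge -0.071·(10.7−10) = -0.0497
  SO₂ term: 0.0129·8.6^0.44·exp(0.046·88-0.0497) = 1.812
  Sd branch = 0.0175·Sd^0.57·e^(0.008·RH+0.085·T) = 0.4982 μm/a
  sum: 1.812 + 0.4982 → r_corr = 2.31 μm/a
  mass loss = 2.31 μm/a × 7.14 g/cm³ = 16.5 g·m⁻²·a⁻¹
copper: T>10 °C ⇒ hinge -0.080·(10.7−10) = -0.0560
  SO₂ term: 0.0053·8.6^0.26·exp(0.059·88-0.0560) = 1.577
  Cl⁻ term: 0.01025·21.0^0.27·exp(0.036·88+0.049·10.7) = 0.936
  sum: 1.577 + 0.936 → r_corr = 2.513 μm/a
  mass loss = 2.513 μm/a × 8.96 g/cm³ = 22.51 g·m⁻²·a⁻¹
Ordering by g·m⁻²·a⁻¹: copper (22.5) > zinc (16.5)

zinc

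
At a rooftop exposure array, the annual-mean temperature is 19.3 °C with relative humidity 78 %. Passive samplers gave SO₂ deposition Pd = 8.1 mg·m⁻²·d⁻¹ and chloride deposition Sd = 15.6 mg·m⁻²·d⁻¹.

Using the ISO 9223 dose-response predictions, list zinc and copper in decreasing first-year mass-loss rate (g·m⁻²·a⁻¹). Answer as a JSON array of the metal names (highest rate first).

zinc: T>10 °C ⇒ hinge -0.071·(19.3−10) = -0.6603
  sulphur-dioxide contribution → 0.6051 μm/a
  chloride contribution → 0.8065 μm/a
  total first-year rate 1.412 μm/a
  mass loss = 1.412 μm/a × 7.14 g/cm³ = 10.08 g·m⁻²·a⁻¹
copper: T>10 °C ⇒ hinge -0.080·(19.3−10) = -0.7440
  sulphur-dioxide contribution → 0.4325 μm/a
  chloride contribution → 0.9185 μm/a
  ⇒ r_corr(copper) = 1.351 μm/a
  mass loss = 1.351 μm/a × 8.96 g/cm³ = 12.1 g·m⁻²·a⁻¹
Ordering by g·m⁻²·a⁻¹: copper (12.1) > zinc (10.1)

["copper", "zinc"]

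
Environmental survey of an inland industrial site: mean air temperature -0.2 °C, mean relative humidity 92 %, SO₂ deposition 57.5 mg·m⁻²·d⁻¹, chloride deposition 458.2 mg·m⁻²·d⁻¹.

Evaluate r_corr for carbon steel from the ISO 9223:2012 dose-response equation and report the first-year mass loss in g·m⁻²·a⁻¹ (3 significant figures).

r_corr = 894 g·m⁻²·a⁻¹

carbon steel: T≤10 °C ⇒ hinge +0.150·(-0.2−10) = -1.5300
  SO₂ term: 1.77·57.5^0.52·exp(0.02·92-1.5300) = 19.84
  Cl⁻ term: 0.102·458.2^0.62·exp(0.033·92+0.04·-0.2) = 94.08
  sum: 19.84 + 94.08 → r_corr = 113.9 μm/a
Convert to mass loss: 113.9 μm/a × 7.85 g/cm³ = 894.3 g·m⁻²·a⁻¹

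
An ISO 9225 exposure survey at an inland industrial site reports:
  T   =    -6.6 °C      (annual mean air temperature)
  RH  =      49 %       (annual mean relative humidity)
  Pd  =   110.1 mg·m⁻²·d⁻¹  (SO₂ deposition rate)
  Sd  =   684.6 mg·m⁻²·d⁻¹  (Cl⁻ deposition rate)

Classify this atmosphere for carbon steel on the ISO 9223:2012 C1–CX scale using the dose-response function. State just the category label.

C3

carbon steel: temperature factor f = +0.150·(-16.6) = -2.4900
  sulphur-dioxide contribution → 4.507 μm/a
  chloride contribution → 22.6 μm/a
  ⇒ r_corr(carbon steel) = 27.11 μm/a
Category bounds: 25…50 μm/a bracket r_corr ⇒ C3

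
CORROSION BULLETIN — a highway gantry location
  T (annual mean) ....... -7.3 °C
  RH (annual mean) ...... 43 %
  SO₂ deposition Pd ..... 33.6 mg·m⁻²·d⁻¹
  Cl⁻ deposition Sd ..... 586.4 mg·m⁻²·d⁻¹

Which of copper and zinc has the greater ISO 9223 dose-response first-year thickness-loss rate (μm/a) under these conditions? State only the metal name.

zinc

copper: f(T) = +0.126·(T−10) [T≤10 °C] = -2.1798
  Pd branch = 0.0053·Pd^0.26·e^(0.059·RH+f) = 0.01889 μm/a
  Sd branch = 0.01025·Sd^0.27·e^(0.036·RH+0.049·T) = 0.1884 μm/a
  sum: 0.01889 + 0.1884 → r_corr = 0.2073 μm/a
zinc: temperature factor f = +0.038·(-17.3) = -0.6574
  Pd branch = 0.0129·Pd^0.44·e^(0.046·RH+f) = 0.2268 μm/a
  Cl⁻ term: 0.0175·586.4^0.57·exp(0.008·43+0.085·-7.3) = 0.5021
  sum: 0.2268 + 0.5021 → r_corr = 0.729 μm/a
Ordering by μm/a: zinc (0.729) > copper (0.207)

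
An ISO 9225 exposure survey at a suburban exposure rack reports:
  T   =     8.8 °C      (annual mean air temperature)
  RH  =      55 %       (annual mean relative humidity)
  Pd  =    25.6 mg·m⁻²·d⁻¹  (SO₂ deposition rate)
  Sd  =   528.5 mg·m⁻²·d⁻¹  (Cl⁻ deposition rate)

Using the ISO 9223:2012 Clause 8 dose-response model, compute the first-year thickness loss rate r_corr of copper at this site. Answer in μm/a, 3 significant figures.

r_corr = 0.893 μm/a

copper: T≤10 °C ⇒ hinge +0.126·(8.8−10) = -0.1512
  sulphur-dioxide contribution → 0.2717 μm/a
  chloride contribution → 0.621 μm/a
  ⇒ r_corr(copper) = 0.8927 μm/a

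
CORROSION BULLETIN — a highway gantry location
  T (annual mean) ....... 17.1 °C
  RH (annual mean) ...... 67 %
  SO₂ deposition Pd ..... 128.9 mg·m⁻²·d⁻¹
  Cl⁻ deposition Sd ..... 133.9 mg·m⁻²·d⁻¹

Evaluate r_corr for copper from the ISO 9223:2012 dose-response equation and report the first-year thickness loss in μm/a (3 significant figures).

r_corr = 1.55 μm/a

copper: f(T) = -0.080·(T−10) [T>10 °C] = -0.5680
  Pd branch = 0.0053·Pd^0.26·e^(0.059·RH+f) = 0.5534 μm/a
  Sd branch = 0.01025·Sd^0.27·e^(0.036·RH+0.049·T) = 0.9917 μm/a
  r_corr = 0.5534 + 0.9917 = 1.545 μm/a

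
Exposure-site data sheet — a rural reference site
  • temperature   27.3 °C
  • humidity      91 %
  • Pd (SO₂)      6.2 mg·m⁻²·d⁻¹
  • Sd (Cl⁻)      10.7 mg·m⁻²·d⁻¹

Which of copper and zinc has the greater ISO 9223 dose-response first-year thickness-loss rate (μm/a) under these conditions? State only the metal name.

copper: temperature factor f = -0.080·(17.3) = -1.3840
  sulphur-dioxide contribution → 0.4581 μm/a
  chloride contribution → 1.96 μm/a
  total first-year rate 2.419 μm/a
zinc: T>10 °C ⇒ hinge -0.071·(27.3−10) = -1.2283
  sulphur-dioxide contribution → 0.5543 μm/a
  chloride contribution → 1.425 μm/a
  ⇒ r_corr(zinc) = 1.979 μm/a
Ordering by μm/a: copper (2.42) > zinc (1.98)

copper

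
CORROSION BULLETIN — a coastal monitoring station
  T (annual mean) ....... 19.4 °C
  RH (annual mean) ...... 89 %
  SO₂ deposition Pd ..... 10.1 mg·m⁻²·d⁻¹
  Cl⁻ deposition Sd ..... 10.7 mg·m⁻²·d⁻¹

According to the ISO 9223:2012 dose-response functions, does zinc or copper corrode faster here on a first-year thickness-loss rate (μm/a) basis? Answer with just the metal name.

copper

zinc: f(T) = -0.071·(T−10) [T>10 °C] = -0.6674
  sulphur-dioxide contribution → 1.098 μm/a
  chloride contribution → 0.7164 μm/a
  total first-year rate 1.815 μm/a
copper: f(T) = -0.080·(T−10) [T>10 °C] = -0.7520
  sulphur-dioxide contribution → 0.8695 μm/a
  chloride contribution → 1.239 μm/a
  ⇒ r_corr(copper) = 2.108 μm/a
Ordering by μm/a: copper (2.11) > zinc (1.81)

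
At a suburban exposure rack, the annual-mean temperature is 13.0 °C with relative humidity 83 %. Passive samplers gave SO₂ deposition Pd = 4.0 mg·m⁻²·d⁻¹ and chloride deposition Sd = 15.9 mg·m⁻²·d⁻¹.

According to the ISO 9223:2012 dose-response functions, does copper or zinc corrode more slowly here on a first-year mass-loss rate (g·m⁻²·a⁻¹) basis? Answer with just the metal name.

copper: temperature factor f = -0.080·(3.0) = -0.2400
  SO₂ term: 0.0053·4.0^0.26·exp(0.059·83-0.2400) = 0.8004
  Cl⁻ term: 0.01025·15.9^0.27·exp(0.036·83+0.049·13.0) = 0.8117
  sum: 0.8004 + 0.8117 → r_corr = 1.612 μm/a
  mass loss = 1.612 μm/a × 8.96 g/cm³ = 14.45 g·m⁻²·a⁻¹
zinc: f(T) = -0.071·(T−10) [T>10 °C] = -0.2130
  SO₂ term: 0.0129·4.0^0.44·exp(0.046·83-0.2130) = 0.8732
  Sd branch = 0.0175·Sd^0.57·e^(0.008·RH+0.085·T) = 0.4967 μm/a
  r_corr = 0.8732 + 0.4967 = 1.37 μm/a
  mass loss = 1.37 μm/a × 7.14 g/cm³ = 9.781 g·m⁻²·a⁻¹
Ordering by g·m⁻²·a⁻¹: copper (14.4) > zinc (9.78)

zinc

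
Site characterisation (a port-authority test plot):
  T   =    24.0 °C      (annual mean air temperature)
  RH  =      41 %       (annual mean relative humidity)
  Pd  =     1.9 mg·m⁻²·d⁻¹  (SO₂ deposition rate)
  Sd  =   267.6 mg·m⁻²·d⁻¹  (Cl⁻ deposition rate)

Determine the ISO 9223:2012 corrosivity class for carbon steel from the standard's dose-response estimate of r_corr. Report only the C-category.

carbon steel: temperature factor f = -0.054·(14.0) = -0.7560
  sulphur-dioxide contribution → 2.635 μm/a
  chloride contribution → 32.97 μm/a
  total first-year rate 35.61 μm/a
ISO 9223 Table 2 (carbon steel): 25 < 35.6 ≤ 50 μm/a ⇒ C3

C3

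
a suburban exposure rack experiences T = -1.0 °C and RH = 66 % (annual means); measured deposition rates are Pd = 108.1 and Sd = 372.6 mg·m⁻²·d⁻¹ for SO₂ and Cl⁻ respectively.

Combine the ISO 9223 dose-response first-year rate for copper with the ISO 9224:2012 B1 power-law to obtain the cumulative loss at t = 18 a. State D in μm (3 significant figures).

D(18) = 5.08 μm

copper: T≤10 °C ⇒ hinge +0.126·(-1.0−10) = -1.3860
  sulphur-dioxide contribution → 0.2199 μm/a
  chloride contribution → 0.5195 μm/a
  ⇒ r_corr(copper) = 0.7394 μm/a
ISO 9224: D(t) = r_corr · t^b with b = 0.667 (copper, B1)
  D(18) = 0.7394 × 18^0.667 = 0.7394 × 6.875 = 5.083 μm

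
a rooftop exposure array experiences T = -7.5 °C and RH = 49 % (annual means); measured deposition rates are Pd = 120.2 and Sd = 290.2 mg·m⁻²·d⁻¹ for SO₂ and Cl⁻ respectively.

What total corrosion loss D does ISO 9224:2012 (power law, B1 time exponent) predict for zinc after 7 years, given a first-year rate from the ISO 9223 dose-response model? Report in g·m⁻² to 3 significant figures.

zinc: T≤10 °C ⇒ hinge +0.038·(-7.5−10) = -0.6650
  Pd branch = 0.0129·Pd^0.44·e^(0.046·RH+f) = 0.5198 μm/a
  Cl⁻ term: 0.0175·290.2^0.57·exp(0.008·49+0.085·-7.5) = 0.3469
  sum: 0.5198 + 0.3469 → r_corr = 0.8667 μm/a
Power-law: D(7) = r_corr · 7^0.813
  D(7) = 0.8667 × 7^0.813 = 0.8667 × 4.865 = 4.216 μm
  Mass loss = 4.216 μm × 7.14 g/cm³ = 30.1 g·m⁻²

D(7) = 30.1 g·m⁻²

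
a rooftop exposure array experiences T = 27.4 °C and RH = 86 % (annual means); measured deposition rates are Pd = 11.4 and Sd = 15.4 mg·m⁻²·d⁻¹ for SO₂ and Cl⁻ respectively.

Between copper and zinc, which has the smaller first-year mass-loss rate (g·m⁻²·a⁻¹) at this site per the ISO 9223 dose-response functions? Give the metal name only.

zinc

copper: temperature factor f = -0.080·(17.4) = -1.3920
  Pd branch = 0.0053·Pd^0.26·e^(0.059·RH+f) = 0.3964 μm/a
  Cl⁻ term: 0.01025·15.4^0.27·exp(0.036·86+0.049·27.4) = 1.816
  sum: 0.3964 + 1.816 → r_corr = 2.212 μm/a
  mass loss = 2.212 μm/a × 8.96 g/cm³ = 19.82 g·m⁻²·a⁻¹
zinc: T>10 °C ⇒ hinge -0.071·(27.4−10) = -1.2354
  SO₂ term: 0.0129·11.4^0.44·exp(0.046·86-1.2354) = 0.5717
  Sd branch = 0.0175·Sd^0.57·e^(0.008·RH+0.085·T) = 1.699 μm/a
  r_corr = 0.5717 + 1.699 = 2.271 μm/a
  mass loss = 2.271 μm/a × 7.14 g/cm³ = 16.21 g·m⁻²·a⁻¹
Ordering by g·m⁻²·a⁻¹: copper (19.8) > zinc (16.2)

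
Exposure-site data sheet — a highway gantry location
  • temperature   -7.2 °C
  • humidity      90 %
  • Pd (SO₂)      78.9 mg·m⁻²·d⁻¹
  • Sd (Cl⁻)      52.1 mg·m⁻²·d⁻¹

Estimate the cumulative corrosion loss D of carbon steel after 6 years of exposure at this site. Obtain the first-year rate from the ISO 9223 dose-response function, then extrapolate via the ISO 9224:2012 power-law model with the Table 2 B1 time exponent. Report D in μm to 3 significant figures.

carbon steel: temperature factor f = +0.150·(-17.2) = -2.5800
  Pd branch = 1.77·Pd^0.52·e^(0.02·RH+f) = 7.865 μm/a
  Sd branch = 0.102·Sd^0.62·e^(0.033·RH+0.04·T) = 17.29 μm/a
  sum: 7.865 + 17.29 → r_corr = 25.16 μm/a
ISO 9224: D(t) = r_corr · t^b with b = 0.523 (carbon steel, B1)
  D(6) = 25.16 × 6^0.523 = 25.16 × 2.553 = 64.21 μm

D(6) = 64.2 μm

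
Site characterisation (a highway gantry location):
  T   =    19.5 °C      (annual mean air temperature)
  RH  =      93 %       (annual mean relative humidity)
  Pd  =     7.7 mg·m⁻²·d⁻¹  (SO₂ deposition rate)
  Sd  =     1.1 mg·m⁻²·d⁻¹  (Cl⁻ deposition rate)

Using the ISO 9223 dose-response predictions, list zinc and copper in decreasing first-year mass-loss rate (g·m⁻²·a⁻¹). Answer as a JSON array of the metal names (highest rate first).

zinc: temperature factor f = -0.071·(9.5) = -0.6745
  sulphur-dioxide contribution → 1.163 μm/a
  chloride contribution → 0.204 μm/a
  ⇒ r_corr(zinc) = 1.367 μm/a
  mass loss = 1.367 μm/a × 7.14 g/cm³ = 9.761 g·m⁻²·a⁻¹
copper: temperature factor f = -0.080·(9.5) = -0.7600
  sulphur-dioxide contribution → 1.018 μm/a
  chloride contribution → 0.7778 μm/a
  ⇒ r_corr(copper) = 1.796 μm/a
  mass loss = 1.796 μm/a × 8.96 g/cm³ = 16.09 g·m⁻²·a⁻¹
Ordering by g·m⁻²·a⁻¹: copper (16.1) > zinc (9.76)

["copper", "zinc"]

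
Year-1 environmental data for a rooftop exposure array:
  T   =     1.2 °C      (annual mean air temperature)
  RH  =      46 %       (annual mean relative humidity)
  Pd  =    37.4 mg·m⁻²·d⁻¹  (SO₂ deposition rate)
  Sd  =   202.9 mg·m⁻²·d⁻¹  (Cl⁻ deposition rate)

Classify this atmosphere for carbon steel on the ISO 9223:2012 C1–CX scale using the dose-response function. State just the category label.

carbon steel: temperature factor f = +0.150·(-8.8) = -1.3200
  SO₂ term: 1.77·37.4^0.52·exp(0.02·46-1.3200) = 7.801
  Sd branch = 0.102·Sd^0.62·e^(0.033·RH+0.04·T) = 13.16 μm/a
  r_corr = 7.801 + 13.16 = 20.96 μm/a
21 μm/a falls in (1.3, 25] for carbon steel → category C2

C2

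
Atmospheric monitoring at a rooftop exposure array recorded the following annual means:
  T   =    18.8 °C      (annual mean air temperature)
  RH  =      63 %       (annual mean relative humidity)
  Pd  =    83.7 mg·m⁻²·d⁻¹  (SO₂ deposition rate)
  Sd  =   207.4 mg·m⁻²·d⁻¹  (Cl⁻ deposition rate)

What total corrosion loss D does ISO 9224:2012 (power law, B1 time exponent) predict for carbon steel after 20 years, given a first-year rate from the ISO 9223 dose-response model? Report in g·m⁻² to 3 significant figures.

carbon steel: f(T) = -0.054·(T−10) [T>10 °C] = -0.4752
  SO₂ term: 1.77·83.7^0.52·exp(0.02·63-0.4752) = 38.78
  Cl⁻ term: 0.102·207.4^0.62·exp(0.033·63+0.04·18.8) = 47.26
  r_corr = 38.78 + 47.26 = 86.04 μm/a
Power-law: D(20) = r_corr · 20^0.523
  D(20) = 86.04 × 20^0.523 = 86.04 × 4.791 = 412.2 μm
  Mass loss = 412.2 μm × 7.85 g/cm³ = 3236 g·m⁻²

D(20) = 3.24e+03 g·m⁻²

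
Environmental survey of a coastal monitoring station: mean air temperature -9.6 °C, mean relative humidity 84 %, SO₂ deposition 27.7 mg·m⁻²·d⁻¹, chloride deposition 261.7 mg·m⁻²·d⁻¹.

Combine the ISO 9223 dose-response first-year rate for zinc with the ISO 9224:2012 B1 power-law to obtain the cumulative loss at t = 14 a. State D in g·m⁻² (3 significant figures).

D(14) = 98.9 g·m⁻²

zinc: T≤10 °C ⇒ hinge +0.038·(-9.6−10) = -0.7448
  SO₂ term: 0.0129·27.7^0.44·exp(0.046·84-0.7448) = 1.259
  Cl⁻ term: 0.0175·261.7^0.57·exp(0.008·84+0.085·-9.6) = 0.3619
  sum: 1.259 + 0.3619 → r_corr = 1.621 μm/a
Power-law: D(14) = r_corr · 14^0.813
  D(14) = 1.621 × 14^0.813 = 1.621 × 8.547 = 13.85 μm
  Mass loss = 13.85 μm × 7.14 g/cm³ = 98.9 g·m⁻²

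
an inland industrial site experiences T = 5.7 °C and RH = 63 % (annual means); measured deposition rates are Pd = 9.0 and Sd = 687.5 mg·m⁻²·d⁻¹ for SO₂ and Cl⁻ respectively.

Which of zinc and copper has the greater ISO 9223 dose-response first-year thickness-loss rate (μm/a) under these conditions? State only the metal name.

zinc: T≤10 °C ⇒ hinge +0.038·(5.7−10) = -0.1634
  sulphur-dioxide contribution → 0.5225 μm/a
  chloride contribution → 1.948 μm/a
  ⇒ r_corr(zinc) = 2.47 μm/a
copper: temperature factor f = +0.126·(-4.3) = -0.5418
  sulphur-dioxide contribution → 0.2246 μm/a
  chloride contribution → 0.764 μm/a
  total first-year rate 0.9885 μm/a
Ordering by μm/a: zinc (2.47) > copper (0.989)

zinc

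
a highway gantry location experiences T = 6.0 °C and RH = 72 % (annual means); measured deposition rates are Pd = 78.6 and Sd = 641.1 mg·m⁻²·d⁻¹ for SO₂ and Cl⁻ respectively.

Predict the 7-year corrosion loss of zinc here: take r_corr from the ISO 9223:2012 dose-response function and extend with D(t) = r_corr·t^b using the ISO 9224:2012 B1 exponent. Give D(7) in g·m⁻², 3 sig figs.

zinc: T≤10 °C ⇒ hinge +0.038·(6.0−10) = -0.1520
  SO₂ term: 0.0129·78.6^0.44·exp(0.046·72-0.1520) = 2.075
  Cl⁻ term: 0.0175·641.1^0.57·exp(0.008·72+0.085·6.0) = 2.064
  r_corr = 2.075 + 2.064 = 4.138 μm/a
Long-term exponent b (ISO 9224 Table 2, B1) = 0.813
  D(7) = 4.138 × 7^0.813 = 4.138 × 4.865 = 20.13 μm
  Mass loss = 20.13 μm × 7.14 g/cm³ = 143.7 g·m⁻²

D(7) = 144 g·m⁻²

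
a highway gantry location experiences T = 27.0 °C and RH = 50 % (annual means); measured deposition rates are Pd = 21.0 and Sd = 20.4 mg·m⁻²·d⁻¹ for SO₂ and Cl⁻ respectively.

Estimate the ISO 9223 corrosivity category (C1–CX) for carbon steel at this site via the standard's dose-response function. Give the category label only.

C2

carbon steel: T>10 °C ⇒ hinge -0.054·(27.0−10) = -0.9180
  SO₂ term: 1.77·21.0^0.52·exp(0.02·50-0.9180) = 9.357
  Sd branch = 0.102·Sd^0.62·e^(0.033·RH+0.04·T) = 10.14 μm/a
  sum: 9.357 + 10.14 → r_corr = 19.5 μm/a
19.5 μm/a falls in (1.3, 25] for carbon steel → category C2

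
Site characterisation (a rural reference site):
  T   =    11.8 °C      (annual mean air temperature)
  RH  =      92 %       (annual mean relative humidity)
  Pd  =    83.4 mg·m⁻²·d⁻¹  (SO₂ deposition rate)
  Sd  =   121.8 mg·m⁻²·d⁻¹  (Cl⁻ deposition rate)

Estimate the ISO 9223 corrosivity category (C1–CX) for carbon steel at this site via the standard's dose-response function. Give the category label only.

carbon steel: T>10 °C ⇒ hinge -0.054·(11.8−10) = -0.0972
  sulphur-dioxide contribution → 100.9 μm/a
  chloride contribution → 66.87 μm/a
  ⇒ r_corr(carbon steel) = 167.8 μm/a
Category bounds: 80…200 μm/a bracket r_corr ⇒ C5

C5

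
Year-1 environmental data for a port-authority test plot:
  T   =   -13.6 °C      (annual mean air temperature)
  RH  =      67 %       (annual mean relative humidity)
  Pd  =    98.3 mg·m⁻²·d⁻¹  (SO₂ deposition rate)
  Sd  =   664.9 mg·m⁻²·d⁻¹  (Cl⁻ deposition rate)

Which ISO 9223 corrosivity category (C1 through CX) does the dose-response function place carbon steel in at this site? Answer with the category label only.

C3

carbon steel: T≤10 °C ⇒ hinge +0.150·(-13.6−10) = -3.5400
  SO₂ term: 1.77·98.3^0.52·exp(0.02·67-3.5400) = 2.131
  Sd branch = 0.102·Sd^0.62·e^(0.033·RH+0.04·T) = 30.39 μm/a
  r_corr = 2.131 + 30.39 = 32.52 μm/a
32.5 μm/a falls in (25, 50] for carbon steel → category C3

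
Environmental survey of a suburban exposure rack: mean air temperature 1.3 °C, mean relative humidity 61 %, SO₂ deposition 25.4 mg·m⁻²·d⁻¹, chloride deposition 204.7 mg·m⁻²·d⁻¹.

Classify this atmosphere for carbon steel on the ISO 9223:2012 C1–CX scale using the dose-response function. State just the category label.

carbon steel: temperature factor f = +0.150·(-8.7) = -1.3050
  sulphur-dioxide contribution → 8.741 μm/a
  chloride contribution → 21.79 μm/a
  ⇒ r_corr(carbon steel) = 30.53 μm/a
ISO 9223 Table 2 (carbon steel): 25 < 30.5 ≤ 50 μm/a ⇒ C3

C3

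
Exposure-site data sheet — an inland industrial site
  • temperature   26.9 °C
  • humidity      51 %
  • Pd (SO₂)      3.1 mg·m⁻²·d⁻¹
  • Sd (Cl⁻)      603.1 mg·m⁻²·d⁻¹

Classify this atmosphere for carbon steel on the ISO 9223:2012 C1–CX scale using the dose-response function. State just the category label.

carbon steel: T>10 °C ⇒ hinge -0.054·(26.9−10) = -0.9126
  SO₂ term: 1.77·3.1^0.52·exp(0.02·51-0.9126) = 3.549
  Cl⁻ term: 0.102·603.1^0.62·exp(0.033·51+0.04·26.9) = 85.24
  r_corr = 3.549 + 85.24 = 88.79 μm/a
88.8 μm/a falls in (80, 200] for carbon steel → category C5

C5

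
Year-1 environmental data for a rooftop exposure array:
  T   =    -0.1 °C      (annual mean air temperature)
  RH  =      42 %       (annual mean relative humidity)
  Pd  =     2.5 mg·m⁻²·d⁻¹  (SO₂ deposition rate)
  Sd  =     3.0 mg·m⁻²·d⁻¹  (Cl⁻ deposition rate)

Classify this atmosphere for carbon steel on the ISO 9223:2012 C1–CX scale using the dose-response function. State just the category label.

carbon steel: f(T) = +0.150·(T−10) [T≤10 °C] = -1.5150
  Pd branch = 1.77·Pd^0.52·e^(0.02·RH+f) = 1.451 μm/a
  Cl⁻ term: 0.102·3.0^0.62·exp(0.033·42+0.04·-0.1) = 0.8028
  r_corr = 1.451 + 0.8028 = 2.254 μm/a
ISO 9223 Table 2 (carbon steel): 1.3 < 2.25 ≤ 25 μm/a ⇒ C2

C2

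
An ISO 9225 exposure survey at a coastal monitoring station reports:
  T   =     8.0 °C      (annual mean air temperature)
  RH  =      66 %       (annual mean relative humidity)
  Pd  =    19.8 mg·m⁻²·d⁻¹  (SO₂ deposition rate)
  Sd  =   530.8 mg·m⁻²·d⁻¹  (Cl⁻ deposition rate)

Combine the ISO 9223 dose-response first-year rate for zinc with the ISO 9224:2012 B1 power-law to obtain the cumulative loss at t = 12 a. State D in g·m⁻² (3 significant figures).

zinc: f(T) = +0.038·(T−10) [T≤10 °C] = -0.0760
  SO₂ term: 0.0129·19.8^0.44·exp(0.046·66-0.0760) = 0.926
  Sd branch = 0.0175·Sd^0.57·e^(0.008·RH+0.085·T) = 2.094 μm/a
  sum: 0.926 + 2.094 → r_corr = 3.02 μm/a
Power-law: D(12) = r_corr · 12^0.813
  D(12) = 3.02 × 12^0.813 = 3.02 × 7.54 = 22.77 μm
  Mass loss = 22.77 μm × 7.14 g/cm³ = 162.6 g·m⁻²

D(12) = 163 g·m⁻²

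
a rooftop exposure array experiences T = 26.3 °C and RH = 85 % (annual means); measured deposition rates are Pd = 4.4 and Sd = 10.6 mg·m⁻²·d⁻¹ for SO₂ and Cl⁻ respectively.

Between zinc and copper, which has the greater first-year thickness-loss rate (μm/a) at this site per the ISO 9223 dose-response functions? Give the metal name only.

copper

zinc: temperature factor f = -0.071·(16.3) = -1.1573
  SO₂ term: 0.0129·4.4^0.44·exp(0.046·85-1.1573) = 0.3883
  Sd branch = 0.0175·Sd^0.57·e^(0.008·RH+0.085·T) = 1.241 μm/a
  r_corr = 0.3883 + 1.241 = 1.629 μm/a
copper: T>10 °C ⇒ hinge -0.080·(26.3−10) = -1.3040
  Pd branch = 0.0053·Pd^0.26·e^(0.059·RH+f) = 0.3186 μm/a
  Sd branch = 0.01025·Sd^0.27·e^(0.036·RH+0.049·T) = 1.5 μm/a
  sum: 0.3186 + 1.5 → r_corr = 1.819 μm/a
Ordering by μm/a: copper (1.82) > zinc (1.63)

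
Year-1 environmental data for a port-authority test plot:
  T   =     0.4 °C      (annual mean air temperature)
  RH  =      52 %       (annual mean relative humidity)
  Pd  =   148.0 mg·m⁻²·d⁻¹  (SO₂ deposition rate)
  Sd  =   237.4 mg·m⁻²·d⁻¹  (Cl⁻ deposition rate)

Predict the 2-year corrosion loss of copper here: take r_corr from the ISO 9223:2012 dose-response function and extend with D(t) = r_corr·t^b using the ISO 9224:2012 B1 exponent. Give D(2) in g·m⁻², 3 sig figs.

D(2) = 6.01 g·m⁻²

copper: T≤10 °C ⇒ hinge +0.126·(0.4−10) = -1.2096
  SO₂ term: 0.0053·148.0^0.26·exp(0.059·52-1.2096) = 0.1246
  Sd branch = 0.01025·Sd^0.27·e^(0.036·RH+0.049·T) = 0.2976 μm/a
  sum: 0.1246 + 0.2976 → r_corr = 0.4222 μm/a
Power-law: D(2) = r_corr · 2^0.667
  D(2) = 0.4222 × 2^0.667 = 0.4222 × 1.588 = 0.6704 μm
  Mass loss = 0.6704 μm × 8.96 g/cm³ = 6.007 g·m⁻²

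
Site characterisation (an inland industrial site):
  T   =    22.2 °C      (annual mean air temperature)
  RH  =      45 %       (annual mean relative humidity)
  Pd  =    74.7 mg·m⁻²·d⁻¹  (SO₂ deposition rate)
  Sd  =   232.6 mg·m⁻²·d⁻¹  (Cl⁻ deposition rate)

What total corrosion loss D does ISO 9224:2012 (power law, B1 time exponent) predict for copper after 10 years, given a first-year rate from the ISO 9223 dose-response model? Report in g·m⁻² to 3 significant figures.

D(10) = 31.5 g·m⁻²

copper: T>10 °C ⇒ hinge -0.080·(22.2−10) = -0.9760
  sulphur-dioxide contribution → 0.0872 μm/a
  chloride contribution → 0.6694 μm/a
  total first-year rate 0.7566 μm/a
Power-law: D(10) = r_corr · 10^0.667
  D(10) = 0.7566 × 10^0.667 = 0.7566 × 4.645 = 3.515 μm
  Mass loss = 3.515 μm × 8.96 g/cm³ = 31.49 g·m⁻²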